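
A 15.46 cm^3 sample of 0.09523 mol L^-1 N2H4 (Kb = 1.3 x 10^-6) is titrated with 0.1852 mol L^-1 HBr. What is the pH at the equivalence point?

4.66

n(N2H4) = 0.09523 x 0.01546 = 0.001472 mol; V(HBr) at equivalence = 0.001472/0.1852 = 0.007950 L.
At equivalence the base is fully converted to N2H5+; total volume = 0.02341 L, so [N2H5+] = 0.001472/0.02341 = 0.06289 M.
Ka(N2H5+) = Kw/Kb = 1.0e-14 / 1.3 x 10^-6 = 7.69e-9.
[H^+] = sqrt(Ka x [N2H5+]) = sqrt(7.69e-9 x 0.06289) = 2.20e-5 M.
pH = -log(2.20e-5) = 4.66.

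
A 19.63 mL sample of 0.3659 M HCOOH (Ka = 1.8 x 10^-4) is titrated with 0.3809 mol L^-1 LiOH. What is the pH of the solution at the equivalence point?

8.51

n(HCOOH) = 0.3659 x 0.01963 = 0.007183 mol; V(LiOH) at equivalence = 0.007183/0.3809 = 0.01886 L.
At equivalence all the acid is converted to HCOO-; total volume = 0.01963 + 0.01886 = 0.03849 L, so [HCOO-] = 0.007183/0.03849 = 0.1866 M.
Kb = Kw/Ka = 1.0e-14 / 1.8 x 10^-4 = 5.56e-11.
[OH^-] = sqrt(Kb x [HCOO-]) = sqrt(5.56e-11 x 0.1866) = 3.22e-6 M.
pOH = 5.49, so pH = 14.00 - 5.49 = 8.51.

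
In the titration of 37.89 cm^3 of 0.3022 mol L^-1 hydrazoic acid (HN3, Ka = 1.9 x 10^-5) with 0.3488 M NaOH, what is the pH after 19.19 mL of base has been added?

Initial n(HN3) = 0.3022 x 0.03789 = 0.01145 mol.
n(NaOH) added = 0.3488 x 0.01919 = 0.006693 mol, converting that many moles of HN3 to N3-.
Remaining n(HN3) = 0.004757 mol; n(N3-) = 0.006693 mol.
By Henderson-Hasselbalch, pH = pKa + log([A^-]/[HA]) = 4.72 + log(0.006693/0.004757) = 4.72 + (+0.15) = 4.87.

4.87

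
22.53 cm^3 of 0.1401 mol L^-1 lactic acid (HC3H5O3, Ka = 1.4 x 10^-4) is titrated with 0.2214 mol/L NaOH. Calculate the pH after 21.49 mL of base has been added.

n(acid) = 0.1401 x 0.02253 = 0.003156 mol; n(NaOH) added = 0.2214 x 0.02149 = 0.004758 mol.
Base is in excess by 0.004758 - 0.003156 = 0.001601 mol in a total volume of 0.04402 L.
[OH^-] = 0.001601/0.04402 = 0.03638 M, so pOH = 1.44 and pH = 14.00 - 1.44 = 12.56.

12.56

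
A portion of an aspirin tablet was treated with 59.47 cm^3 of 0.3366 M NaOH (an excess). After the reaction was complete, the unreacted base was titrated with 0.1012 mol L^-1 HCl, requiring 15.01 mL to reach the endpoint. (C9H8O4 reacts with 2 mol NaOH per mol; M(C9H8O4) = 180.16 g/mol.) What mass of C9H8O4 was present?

Total n(NaOH) added = 0.3366 x 0.05947 = 0.02002 mol.
n(HCl) used = 0.1012 x 0.01501 = 0.001519 mol, which equals the excess n(NaOH).
So n(NaOH) consumed by the sample = 0.02002 - 0.001519 = 0.01850 mol.
n(C9H8O4) = 0.01850 / 2 = 0.009249 mol.
mass = 0.009249 mol x 180.16 g/mol = 1.67 g.

1.67 g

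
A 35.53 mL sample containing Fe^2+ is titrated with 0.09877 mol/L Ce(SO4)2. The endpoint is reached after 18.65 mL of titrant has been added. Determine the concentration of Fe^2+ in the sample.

0.0518 M

n(Ce(SO4)2) = 0.09877 x 0.01865 = 0.001842 mol.
From the balanced equation, 1 mol Ce(SO4)2 reacts with 1 mol Fe^2+, so n(Fe^2+) = 0.001842 x 1/1 = 0.001842 mol.
[Fe^2+] = 0.001842 / 0.03553 L = 0.0518 M.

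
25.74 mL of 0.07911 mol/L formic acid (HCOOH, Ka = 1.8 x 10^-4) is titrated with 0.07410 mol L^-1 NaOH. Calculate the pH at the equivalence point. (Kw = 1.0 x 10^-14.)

n(HCOOH) = 0.07911 x 0.02574 = 0.002036 mol; V(NaOH) at equivalence = 0.002036/0.07410 = 0.02748 L.
At equivalence all the acid is converted to HCOO-; total volume = 0.02574 + 0.02748 = 0.05322 L, so [HCOO-] = 0.002036/0.05322 = 0.03826 M.
Kb = Kw/Ka = 1.0e-14 / 1.8 x 10^-4 = 5.56e-11.
[OH^-] = sqrt(Kb x [HCOO-]) = sqrt(5.56e-11 x 0.03826) = 1.46e-6 M.
pOH = 5.84, so pH = 14.00 - 5.84 = 8.16.

8.16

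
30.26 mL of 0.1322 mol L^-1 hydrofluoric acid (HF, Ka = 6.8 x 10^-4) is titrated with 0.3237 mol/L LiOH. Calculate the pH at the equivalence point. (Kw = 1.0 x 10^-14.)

n(HF) = 0.1322 x 0.03026 = 0.004000 mol; V(LiOH) at equivalence = 0.004000/0.3237 = 0.01236 L.
At equivalence all the acid is converted to F-; total volume = 0.03026 + 0.01236 = 0.04262 L, so [F-] = 0.004000/0.04262 = 0.09387 M.
Kb = Kw/Ka = 1.0e-14 / 6.8 x 10^-4 = 1.47e-11.
[OH^-] = sqrt(Kb x [F-]) = sqrt(1.47e-11 x 0.09387) = 1.17e-6 M.
pOH = 5.93, so pH = 14.00 - 5.93 = 8.07.

8.07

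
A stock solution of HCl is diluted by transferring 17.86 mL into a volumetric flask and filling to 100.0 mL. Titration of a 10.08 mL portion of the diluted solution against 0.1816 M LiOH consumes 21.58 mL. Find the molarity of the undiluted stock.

n(LiOH) = 0.1816 x 0.02158 = 0.003919 mol.
n(HCl) in the aliquot = 0.003919 mol.
[diluted HCl] = 0.003919 / 0.01008 = 0.3888 M.
Dilution factor = 100.0/17.86 = 5.599, so [stock] = 0.3888 x 5.599 = 2.18 M.

2.18 M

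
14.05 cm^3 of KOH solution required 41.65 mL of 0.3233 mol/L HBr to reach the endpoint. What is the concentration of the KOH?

n(HBr) delivered = 0.3233 x 0.04165 = 0.01347 mol.
For a 1:1 reaction, n(KOH) = 0.01347 mol.
[KOH] = 0.01347 mol / 0.01405 L = 0.958 M.

0.958 M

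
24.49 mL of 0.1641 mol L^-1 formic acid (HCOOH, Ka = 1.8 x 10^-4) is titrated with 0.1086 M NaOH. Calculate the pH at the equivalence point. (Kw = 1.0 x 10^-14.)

8.28

n(HCOOH) = 0.1641 x 0.02449 = 0.004019 mol; V(NaOH) at equivalence = 0.004019/0.1086 = 0.03701 L.
At equivalence all the acid is converted to HCOO-; total volume = 0.02449 + 0.03701 = 0.06150 L, so [HCOO-] = 0.004019/0.06150 = 0.06535 M.
Kb = Kw/Ka = 1.0e-14 / 1.8 x 10^-4 = 5.56e-11.
[OH^-] = sqrt(Kb x [HCOO-]) = sqrt(5.56e-11 x 0.06535) = 1.91e-6 M.
pOH = 5.72, so pH = 14.00 - 5.72 = 8.28.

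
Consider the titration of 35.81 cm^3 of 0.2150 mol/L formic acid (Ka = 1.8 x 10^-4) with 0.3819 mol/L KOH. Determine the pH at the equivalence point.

n(HCOOH) = 0.2150 x 0.03581 = 0.007699 mol; V(KOH) at equivalence = 0.007699/0.3819 = 0.02016 L.
At equivalence all the acid is converted to HCOO-; total volume = 0.03581 + 0.02016 = 0.05597 L, so [HCOO-] = 0.007699/0.05597 = 0.1376 M.
Kb = Kw/Ka = 1.0e-14 / 1.8 x 10^-4 = 5.56e-11.
[OH^-] = sqrt(Kb x [HCOO-]) = sqrt(5.56e-11 x 0.1376) = 2.76e-6 M.
pOH = 5.56, so pH = 14.00 - 5.56 = 8.44.

8.44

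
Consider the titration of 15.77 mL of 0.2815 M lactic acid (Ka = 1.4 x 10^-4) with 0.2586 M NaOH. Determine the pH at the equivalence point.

8.49

n(HC3H5O3) = 0.2815 x 0.01577 = 0.004439 mol; V(NaOH) at equivalence = 0.004439/0.2586 = 0.01717 L.
At equivalence all the acid is converted to C3H5O3-; total volume = 0.01577 + 0.01717 = 0.03294 L, so [C3H5O3-] = 0.004439/0.03294 = 0.1348 M.
Kb = Kw/Ka = 1.0e-14 / 1.4 x 10^-4 = 7.14e-11.
[OH^-] = sqrt(Kb x [C3H5O3-]) = sqrt(7.14e-11 x 0.1348) = 3.10e-6 M.
pOH = 5.51, so pH = 14.00 - 5.51 = 8.49.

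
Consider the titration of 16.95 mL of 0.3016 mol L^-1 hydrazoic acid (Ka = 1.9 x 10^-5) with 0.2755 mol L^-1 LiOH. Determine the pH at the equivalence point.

8.94

n(HN3) = 0.3016 x 0.01695 = 0.005112 mol; V(LiOH) at equivalence = 0.005112/0.2755 = 0.01856 L.
At equivalence all the acid is converted to N3-; total volume = 0.01695 + 0.01856 = 0.03551 L, so [N3-] = 0.005112/0.03551 = 0.1440 M.
Kb = Kw/Ka = 1.0e-14 / 1.9 x 10^-5 = 5.26e-10.
[OH^-] = sqrt(Kb x [N3-]) = sqrt(5.26e-10 x 0.1440) = 8.71e-6 M.
pOH = 5.06, so pH = 14.00 - 5.06 = 8.94.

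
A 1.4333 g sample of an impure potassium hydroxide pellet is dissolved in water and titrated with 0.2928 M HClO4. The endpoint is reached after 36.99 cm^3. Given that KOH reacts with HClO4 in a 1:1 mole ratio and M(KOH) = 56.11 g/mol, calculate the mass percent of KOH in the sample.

n(HClO4) = 0.2928 x 0.03699 = 0.01083 mol.
n(KOH) = 0.01083 / 1 = 0.01083 mol.
mass of KOH = 0.01083 x 56.11 = 0.6077 g.
% purity = 0.6077 / 1.4333 x 100 = 42.4%.

42.4%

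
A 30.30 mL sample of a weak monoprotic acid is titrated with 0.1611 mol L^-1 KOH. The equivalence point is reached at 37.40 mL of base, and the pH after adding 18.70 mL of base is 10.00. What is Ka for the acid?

18.70 mL is half of the equivalence volume, so this is the half-equivalence point where [HA] = [A^-].
At half-equivalence pH = pKa, so pKa = 10.00.
Ka = 10^(-10.00) = 1.0 x 10^-10.

1.0 x 10^-10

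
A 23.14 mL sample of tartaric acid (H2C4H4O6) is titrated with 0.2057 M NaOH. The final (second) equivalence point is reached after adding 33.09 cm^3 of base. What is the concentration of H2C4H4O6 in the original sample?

n(NaOH) = 0.2057 x 0.03309 = 0.006807 mol.
At the final (second) equivalence point, 2 mol OH^- react per mol H2C4H4O6, so n(H2C4H4O6) = 0.006807 / 2 = 0.003403 mol.
[H2C4H4O6] = 0.003403 / 0.02314 L = 0.147 M.

0.147 M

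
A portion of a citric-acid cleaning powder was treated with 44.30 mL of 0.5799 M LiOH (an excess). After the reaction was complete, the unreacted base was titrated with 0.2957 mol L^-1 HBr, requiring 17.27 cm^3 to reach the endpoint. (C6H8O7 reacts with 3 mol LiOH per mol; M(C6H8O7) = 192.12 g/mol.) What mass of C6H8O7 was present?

1.32 g

Total n(LiOH) added = 0.5799 x 0.04430 = 0.02569 mol.
n(HBr) used = 0.2957 x 0.01727 = 0.005107 mol, which equals the excess n(LiOH).
So n(LiOH) consumed by the sample = 0.02569 - 0.005107 = 0.02058 mol.
n(C6H8O7) = 0.02058 / 3 = 0.006861 mol.
mass = 0.006861 mol x 192.12 g/mol = 1.32 g.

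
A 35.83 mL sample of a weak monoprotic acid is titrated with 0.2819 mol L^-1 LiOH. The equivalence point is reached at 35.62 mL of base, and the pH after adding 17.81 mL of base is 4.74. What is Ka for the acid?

1.8 x 10^-5

17.81 mL is half of the equivalence volume, so this is the half-equivalence point where [HA] = [A^-].
At half-equivalence pH = pKa, so pKa = 4.74.
Ka = 10^(-4.74) = 1.8 x 10^-5.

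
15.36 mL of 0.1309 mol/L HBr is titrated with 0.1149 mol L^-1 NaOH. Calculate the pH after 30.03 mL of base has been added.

12.50

n(acid) = 0.1309 x 0.01536 = 0.002011 mol; n(NaOH) added = 0.1149 x 0.03003 = 0.003450 mol.
Base is in excess by 0.003450 - 0.002011 = 0.001440 mol in a total volume of 0.04539 L.
[OH^-] = 0.001440/0.04539 = 0.03172 M, so pOH = 1.50 and pH = 14.00 - 1.50 = 12.50.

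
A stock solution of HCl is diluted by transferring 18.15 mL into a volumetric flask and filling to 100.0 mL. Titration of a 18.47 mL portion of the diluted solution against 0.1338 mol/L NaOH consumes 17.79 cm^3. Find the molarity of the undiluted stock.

n(NaOH) = 0.1338 x 0.01779 = 0.002380 mol.
n(HCl) in the aliquot = 0.002380 mol.
[diluted HCl] = 0.002380 / 0.01847 = 0.1289 M.
Dilution factor = 100.0/18.15 = 5.510, so [stock] = 0.1289 x 5.510 = 0.710 M.

0.710 M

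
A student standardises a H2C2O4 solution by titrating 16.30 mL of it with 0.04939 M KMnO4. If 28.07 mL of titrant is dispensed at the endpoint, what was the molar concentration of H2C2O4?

n(KMnO4) = 0.04939 x 0.02807 = 0.001386 mol.
From the balanced equation, 2 mol KMnO4 reacts with 5 mol H2C2O4, so n(H2C2O4) = 0.001386 x 5/2 = 0.003466 mol.
[H2C2O4] = 0.003466 / 0.01630 L = 0.213 M.

0.213 M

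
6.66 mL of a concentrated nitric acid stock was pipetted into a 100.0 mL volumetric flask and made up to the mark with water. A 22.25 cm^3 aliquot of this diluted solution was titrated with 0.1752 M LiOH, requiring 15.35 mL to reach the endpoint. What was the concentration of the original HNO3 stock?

1.81 M

n(LiOH) = 0.1752 x 0.01535 = 0.002689 mol.
n(HNO3) in the aliquot = 0.002689 mol.
[diluted HNO3] = 0.002689 / 0.02225 = 0.1209 M.
Dilution factor = 100.0/6.660 = 15.02, so [stock] = 0.1209 x 15.02 = 1.81 M.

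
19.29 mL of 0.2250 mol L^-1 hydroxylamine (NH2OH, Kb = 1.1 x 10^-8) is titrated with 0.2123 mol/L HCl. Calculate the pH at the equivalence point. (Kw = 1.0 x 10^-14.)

3.50

n(NH2OH) = 0.2250 x 0.01929 = 0.004340 mol; V(HCl) at equivalence = 0.004340/0.2123 = 0.02044 L.
At equivalence the base is fully converted to NH3OH+; total volume = 0.03973 L, so [NH3OH+] = 0.004340/0.03973 = 0.1092 M.
Ka(NH3OH+) = Kw/Kb = 1.0e-14 / 1.1 x 10^-8 = 9.09e-7.
[H^+] = sqrt(Ka x [NH3OH+]) = sqrt(9.09e-7 x 0.1092) = 0.000315 M.
pH = -log(0.000315) = 3.50.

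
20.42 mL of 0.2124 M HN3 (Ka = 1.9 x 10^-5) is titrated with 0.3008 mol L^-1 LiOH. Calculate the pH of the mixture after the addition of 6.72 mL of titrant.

Initial n(HN3) = 0.2124 x 0.02042 = 0.004337 mol.
n(LiOH) added = 0.3008 x 0.006720 = 0.002021 mol, converting that many moles of HN3 to N3-.
Remaining n(HN3) = 0.002316 mol; n(N3-) = 0.002021 mol.
By Henderson-Hasselbalch, pH = pKa + log([A^-]/[HA]) = 4.72 + log(0.002021/0.002316) = 4.72 + (-0.06) = 4.66.

4.66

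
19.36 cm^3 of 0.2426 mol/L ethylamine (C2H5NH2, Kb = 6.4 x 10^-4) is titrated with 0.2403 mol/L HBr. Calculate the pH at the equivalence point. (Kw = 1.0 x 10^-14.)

n(C2H5NH2) = 0.2426 x 0.01936 = 0.004697 mol; V(HBr) at equivalence = 0.004697/0.2403 = 0.01955 L.
At equivalence the base is fully converted to C2H5NH3+; total volume = 0.03891 L, so [C2H5NH3+] = 0.004697/0.03891 = 0.1207 M.
Ka(C2H5NH3+) = Kw/Kb = 1.0e-14 / 6.4 x 10^-4 = 1.56e-11.
[H^+] = sqrt(Ka x [C2H5NH3+]) = sqrt(1.56e-11 x 0.1207) = 1.37e-6 M.
pH = -log(1.37e-6) = 5.86.

5.86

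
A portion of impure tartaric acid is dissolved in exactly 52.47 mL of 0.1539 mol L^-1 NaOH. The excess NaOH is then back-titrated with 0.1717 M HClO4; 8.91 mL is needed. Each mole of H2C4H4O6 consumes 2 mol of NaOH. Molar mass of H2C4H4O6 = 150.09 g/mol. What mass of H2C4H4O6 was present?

0.491 g

Total n(NaOH) added = 0.1539 x 0.05247 = 0.008075 mol.
n(HClO4) used = 0.1717 x 0.008910 = 0.001530 mol, which equals the excess n(NaOH).
So n(NaOH) consumed by the sample = 0.008075 - 0.001530 = 0.006545 mol.
n(H2C4H4O6) = 0.006545 / 2 = 0.003273 mol.
mass = 0.003273 mol x 150.09 g/mol = 0.491 g.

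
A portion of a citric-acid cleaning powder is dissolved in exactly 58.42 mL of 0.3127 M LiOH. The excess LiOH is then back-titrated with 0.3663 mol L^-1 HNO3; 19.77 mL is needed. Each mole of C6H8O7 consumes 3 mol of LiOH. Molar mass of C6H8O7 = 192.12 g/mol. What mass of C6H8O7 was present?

Total n(LiOH) added = 0.3127 x 0.05842 = 0.01827 mol.
n(HNO3) used = 0.3663 x 0.01977 = 0.007242 mol, which equals the excess n(LiOH).
So n(LiOH) consumed by the sample = 0.01827 - 0.007242 = 0.01103 mol.
n(C6H8O7) = 0.01103 / 3 = 0.003675 mol.
mass = 0.003675 mol x 192.12 g/mol = 0.706 g.

0.706 g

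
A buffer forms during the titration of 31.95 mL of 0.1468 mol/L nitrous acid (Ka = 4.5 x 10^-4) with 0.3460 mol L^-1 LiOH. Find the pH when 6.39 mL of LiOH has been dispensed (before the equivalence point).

3.30

Initial n(HNO2) = 0.1468 x 0.03195 = 0.004690 mol.
n(LiOH) added = 0.3460 x 0.006390 = 0.002211 mol, converting that many moles of HNO2 to NO2-.
Remaining n(HNO2) = 0.002479 mol; n(NO2-) = 0.002211 mol.
By Henderson-Hasselbalch, pH = pKa + log([A^-]/[HA]) = 3.35 + log(0.002211/0.002479) = 3.35 + (-0.05) = 3.30.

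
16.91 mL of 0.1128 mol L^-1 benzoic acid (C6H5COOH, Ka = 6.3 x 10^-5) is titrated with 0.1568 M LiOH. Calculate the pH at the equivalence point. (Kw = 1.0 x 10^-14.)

n(C6H5COOH) = 0.1128 x 0.01691 = 0.001907 mol; V(LiOH) at equivalence = 0.001907/0.1568 = 0.01216 L.
At equivalence all the acid is converted to C6H5COO-; total volume = 0.01691 + 0.01216 = 0.02907 L, so [C6H5COO-] = 0.001907/0.02907 = 0.06560 M.
Kb = Kw/Ka = 1.0e-14 / 6.3 x 10^-5 = 1.59e-10.
[OH^-] = sqrt(Kb x [C6H5COO-]) = sqrt(1.59e-10 x 0.06560) = 3.23e-6 M.
pOH = 5.49, so pH = 14.00 - 5.49 = 8.51.

8.51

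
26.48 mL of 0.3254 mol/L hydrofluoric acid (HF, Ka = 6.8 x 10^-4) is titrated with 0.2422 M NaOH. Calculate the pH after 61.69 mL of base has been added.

12.86

n(acid) = 0.3254 x 0.02648 = 0.008617 mol; n(NaOH) added = 0.2422 x 0.06169 = 0.01494 mol.
Base is in excess by 0.01494 - 0.008617 = 0.006325 mol in a total volume of 0.08817 L.
[OH^-] = 0.006325/0.08817 = 0.07173 M, so pOH = 1.14 and pH = 14.00 - 1.14 = 12.86.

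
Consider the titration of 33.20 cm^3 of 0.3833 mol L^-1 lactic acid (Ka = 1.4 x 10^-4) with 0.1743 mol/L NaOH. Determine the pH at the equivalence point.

8.47

n(HC3H5O3) = 0.3833 x 0.03320 = 0.01273 mol; V(NaOH) at equivalence = 0.01273/0.1743 = 0.07301 L.
At equivalence all the acid is converted to C3H5O3-; total volume = 0.03320 + 0.07301 = 0.1062 L, so [C3H5O3-] = 0.01273/0.1062 = 0.1198 M.
Kb = Kw/Ka = 1.0e-14 / 1.4 x 10^-4 = 7.14e-11.
[OH^-] = sqrt(Kb x [C3H5O3-]) = sqrt(7.14e-11 x 0.1198) = 2.93e-6 M.
pOH = 5.53, so pH = 14.00 - 5.53 = 8.47.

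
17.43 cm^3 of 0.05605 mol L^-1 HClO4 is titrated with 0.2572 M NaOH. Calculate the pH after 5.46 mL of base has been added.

n(acid) = 0.05605 x 0.01743 = 0.0009770 mol; n(NaOH) added = 0.2572 x 0.005460 = 0.001404 mol.
Base is in excess by 0.001404 - 0.0009770 = 0.0004274 mol in a total volume of 0.02289 L.
[OH^-] = 0.0004274/0.02289 = 0.01867 M, so pOH = 1.73 and pH = 14.00 - 1.73 = 12.27.

12.27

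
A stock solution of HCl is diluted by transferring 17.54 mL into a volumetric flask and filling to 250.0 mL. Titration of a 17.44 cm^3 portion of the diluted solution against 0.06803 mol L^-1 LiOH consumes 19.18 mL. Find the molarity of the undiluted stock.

1.07 M

n(LiOH) = 0.06803 x 0.01918 = 0.001305 mol.
n(HCl) in the aliquot = 0.001305 mol.
[diluted HCl] = 0.001305 / 0.01744 = 0.07482 M.
Dilution factor = 250.0/17.54 = 14.25, so [stock] = 0.07482 x 14.25 = 1.07 M.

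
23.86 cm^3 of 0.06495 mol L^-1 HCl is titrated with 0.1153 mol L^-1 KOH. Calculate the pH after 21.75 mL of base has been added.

n(acid) = 0.06495 x 0.02386 = 0.001550 mol; n(KOH) added = 0.1153 x 0.02175 = 0.002508 mol.
Base is in excess by 0.002508 - 0.001550 = 0.0009581 mol in a total volume of 0.04561 L.
[OH^-] = 0.0009581/0.04561 = 0.02101 M, so pOH = 1.68 and pH = 14.00 - 1.68 = 12.32.

12.32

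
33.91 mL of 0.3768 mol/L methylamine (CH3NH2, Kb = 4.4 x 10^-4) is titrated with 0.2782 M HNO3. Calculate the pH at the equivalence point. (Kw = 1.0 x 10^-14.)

n(CH3NH2) = 0.3768 x 0.03391 = 0.01278 mol; V(HNO3) at equivalence = 0.01278/0.2782 = 0.04593 L.
At equivalence the base is fully converted to CH3NH3+; total volume = 0.07984 L, so [CH3NH3+] = 0.01278/0.07984 = 0.1600 M.
Ka(CH3NH3+) = Kw/Kb = 1.0e-14 / 4.4 x 10^-4 = 2.27e-11.
[H^+] = sqrt(Ka x [CH3NH3+]) = sqrt(2.27e-11 x 0.1600) = 1.91e-6 M.
pH = -log(1.91e-6) = 5.72.

5.72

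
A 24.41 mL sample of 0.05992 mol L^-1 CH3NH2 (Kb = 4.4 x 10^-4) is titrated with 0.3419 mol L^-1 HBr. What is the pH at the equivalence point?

n(CH3NH2) = 0.05992 x 0.02441 = 0.001463 mol; V(HBr) at equivalence = 0.001463/0.3419 = 0.004278 L.
At equivalence the base is fully converted to CH3NH3+; total volume = 0.02869 L, so [CH3NH3+] = 0.001463/0.02869 = 0.05098 M.
Ka(CH3NH3+) = Kw/Kb = 1.0e-14 / 4.4 x 10^-4 = 2.27e-11.
[H^+] = sqrt(Ka x [CH3NH3+]) = sqrt(2.27e-11 x 0.05098) = 1.08e-6 M.
pH = -log(1.08e-6) = 5.97.

5.97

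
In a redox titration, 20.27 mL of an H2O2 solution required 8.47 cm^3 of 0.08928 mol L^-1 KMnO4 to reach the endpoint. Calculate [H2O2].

0.0933 M

n(KMnO4) = 0.08928 x 0.008470 = 0.0007562 mol.
From the balanced equation, 2 mol KMnO4 reacts with 5 mol H2O2, so n(H2O2) = 0.0007562 x 5/2 = 0.001891 mol.
[H2O2] = 0.001891 / 0.02027 L = 0.0933 M.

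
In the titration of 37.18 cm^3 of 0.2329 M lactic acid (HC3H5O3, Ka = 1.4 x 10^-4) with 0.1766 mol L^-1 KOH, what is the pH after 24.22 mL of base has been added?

Initial n(HC3H5O3) = 0.2329 x 0.03718 = 0.008659 mol.
n(KOH) added = 0.1766 x 0.02422 = 0.004277 mol, converting that many moles of HC3H5O3 to C3H5O3-.
Remaining n(HC3H5O3) = 0.004382 mol; n(C3H5O3-) = 0.004277 mol.
By Henderson-Hasselbalch, pH = pKa + log([A^-]/[HA]) = 3.85 + log(0.004277/0.004382) = 3.85 + (-0.01) = 3.84.

3.84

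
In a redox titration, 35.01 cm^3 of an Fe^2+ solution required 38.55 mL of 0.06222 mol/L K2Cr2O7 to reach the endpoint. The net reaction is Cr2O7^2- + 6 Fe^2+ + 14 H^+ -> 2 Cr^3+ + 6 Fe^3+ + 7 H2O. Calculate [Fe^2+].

n(K2Cr2O7) = 0.06222 x 0.03855 = 0.002399 mol.
From the balanced equation, 1 mol K2Cr2O7 reacts with 6 mol Fe^2+, so n(Fe^2+) = 0.002399 x 6/1 = 0.01439 mol.
[Fe^2+] = 0.01439 / 0.03501 L = 0.411 M.

0.411 M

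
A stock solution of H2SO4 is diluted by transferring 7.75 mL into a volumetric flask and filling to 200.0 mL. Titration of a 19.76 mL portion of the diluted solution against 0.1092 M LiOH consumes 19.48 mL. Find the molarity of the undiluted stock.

1.39 M

n(LiOH) = 0.1092 x 0.01948 = 0.002127 mol.
n(H2SO4) in the aliquot = 0.002127 x 1/2 = 0.001064 mol.
[diluted H2SO4] = 0.001064 / 0.01976 = 0.05383 M.
Dilution factor = 200.0/7.750 = 25.81, so [stock] = 0.05383 x 25.81 = 1.39 M.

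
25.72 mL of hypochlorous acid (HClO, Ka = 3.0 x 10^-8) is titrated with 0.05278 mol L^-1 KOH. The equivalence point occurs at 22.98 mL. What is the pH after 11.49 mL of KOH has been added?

11.49 mL is exactly half the equivalence volume (22.98/2), i.e. the half-equivalence point.
There, n(HA) = n(A^-), so pH = pKa = -log(3.0 x 10^-8) = 7.52.

7.52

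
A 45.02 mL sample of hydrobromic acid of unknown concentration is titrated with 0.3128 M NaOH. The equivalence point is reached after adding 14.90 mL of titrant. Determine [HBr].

0.104 M

n(NaOH) delivered = 0.3128 x 0.01490 = 0.004661 mol.
For a 1:1 reaction, n(HBr) = 0.004661 mol.
[HBr] = 0.004661 mol / 0.04502 L = 0.104 M.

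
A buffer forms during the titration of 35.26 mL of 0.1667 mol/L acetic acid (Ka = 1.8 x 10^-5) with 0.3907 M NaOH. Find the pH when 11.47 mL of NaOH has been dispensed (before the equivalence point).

Initial n(CH3COOH) = 0.1667 x 0.03526 = 0.005878 mol.
n(NaOH) added = 0.3907 x 0.01147 = 0.004481 mol, converting that many moles of CH3COOH to CH3COO-.
Remaining n(CH3COOH) = 0.001397 mol; n(CH3COO-) = 0.004481 mol.
By Henderson-Hasselbalch, pH = pKa + log([A^-]/[HA]) = 4.74 + log(0.004481/0.001397) = 4.74 + (+0.51) = 5.25.

5.25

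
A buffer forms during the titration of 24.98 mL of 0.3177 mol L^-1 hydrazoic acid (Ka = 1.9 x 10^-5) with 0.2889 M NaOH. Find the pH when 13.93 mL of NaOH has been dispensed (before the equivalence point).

Initial n(HN3) = 0.3177 x 0.02498 = 0.007936 mol.
n(NaOH) added = 0.2889 x 0.01393 = 0.004024 mol, converting that many moles of HN3 to N3-.
Remaining n(HN3) = 0.003912 mol; n(N3-) = 0.004024 mol.
By Henderson-Hasselbalch, pH = pKa + log([A^-]/[HA]) = 4.72 + log(0.004024/0.003912) = 4.72 + (+0.01) = 4.73.

4.73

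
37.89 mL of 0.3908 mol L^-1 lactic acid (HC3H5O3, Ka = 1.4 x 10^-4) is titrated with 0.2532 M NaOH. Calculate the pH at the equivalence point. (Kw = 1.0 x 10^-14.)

n(HC3H5O3) = 0.3908 x 0.03789 = 0.01481 mol; V(NaOH) at equivalence = 0.01481/0.2532 = 0.05848 L.
At equivalence all the acid is converted to C3H5O3-; total volume = 0.03789 + 0.05848 = 0.09637 L, so [C3H5O3-] = 0.01481/0.09637 = 0.1536 M.
Kb = Kw/Ka = 1.0e-14 / 1.4 x 10^-4 = 7.14e-11.
[OH^-] = sqrt(Kb x [C3H5O3-]) = sqrt(7.14e-11 x 0.1536) = 3.31e-6 M.
pOH = 5.48, so pH = 14.00 - 5.48 = 8.52.

8.52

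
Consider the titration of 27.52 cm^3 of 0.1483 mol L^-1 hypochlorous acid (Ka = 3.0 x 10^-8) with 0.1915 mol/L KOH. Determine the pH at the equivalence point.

n(HClO) = 0.1483 x 0.02752 = 0.004081 mol; V(KOH) at equivalence = 0.004081/0.1915 = 0.02131 L.
At equivalence all the acid is converted to ClO-; total volume = 0.02752 + 0.02131 = 0.04883 L, so [ClO-] = 0.004081/0.04883 = 0.08358 M.
Kb = Kw/Ka = 1.0e-14 / 3.0 x 10^-8 = 3.33e-7.
[OH^-] = sqrt(Kb x [ClO-]) = sqrt(3.33e-7 x 0.08358) = 0.000167 M.
pOH = 3.78, so pH = 14.00 - 3.78 = 10.22.

10.22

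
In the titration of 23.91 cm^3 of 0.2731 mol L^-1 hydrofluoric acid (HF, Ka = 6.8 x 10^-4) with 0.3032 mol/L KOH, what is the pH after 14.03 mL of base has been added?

3.44

Initial n(HF) = 0.2731 x 0.02391 = 0.006530 mol.
n(KOH) added = 0.3032 x 0.01403 = 0.004254 mol, converting that many moles of HF to F-.
Remaining n(HF) = 0.002276 mol; n(F-) = 0.004254 mol.
By Henderson-Hasselbalch, pH = pKa + log([A^-]/[HA]) = 3.17 + log(0.004254/0.002276) = 3.17 + (+0.27) = 3.44.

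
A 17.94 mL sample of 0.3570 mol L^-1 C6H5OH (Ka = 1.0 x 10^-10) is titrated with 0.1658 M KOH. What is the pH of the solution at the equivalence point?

11.53

n(C6H5OH) = 0.3570 x 0.01794 = 0.006405 mol; V(KOH) at equivalence = 0.006405/0.1658 = 0.03863 L.
At equivalence all the acid is converted to C6H5O-; total volume = 0.01794 + 0.03863 = 0.05657 L, so [C6H5O-] = 0.006405/0.05657 = 0.1132 M.
Kb = Kw/Ka = 1.0e-14 / 1.0 x 10^-10 = 0.000100.
[OH^-] = sqrt(Kb x [C6H5O-]) = sqrt(0.000100 x 0.1132) = 0.00336 M.
pOH = 2.47, so pH = 14.00 - 2.47 = 11.53.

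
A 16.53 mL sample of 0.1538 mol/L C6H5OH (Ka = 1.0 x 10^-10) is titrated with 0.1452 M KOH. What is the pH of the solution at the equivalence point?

11.44

n(C6H5OH) = 0.1538 x 0.01653 = 0.002542 mol; V(KOH) at equivalence = 0.002542/0.1452 = 0.01751 L.
At equivalence all the acid is converted to C6H5O-; total volume = 0.01653 + 0.01751 = 0.03404 L, so [C6H5O-] = 0.002542/0.03404 = 0.07469 M.
Kb = Kw/Ka = 1.0e-14 / 1.0 x 10^-10 = 0.000100.
[OH^-] = sqrt(Kb x [C6H5O-]) = sqrt(0.000100 x 0.07469) = 0.00273 M.
pOH = 2.56, so pH = 14.00 - 2.56 = 11.44.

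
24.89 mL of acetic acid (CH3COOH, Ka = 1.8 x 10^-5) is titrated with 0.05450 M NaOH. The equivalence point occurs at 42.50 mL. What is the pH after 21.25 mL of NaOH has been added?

21.25 mL is exactly half the equivalence volume (42.50/2), i.e. the half-equivalence point.
There, n(HA) = n(A^-), so pH = pKa = -log(1.8 x 10^-5) = 4.74.

4.74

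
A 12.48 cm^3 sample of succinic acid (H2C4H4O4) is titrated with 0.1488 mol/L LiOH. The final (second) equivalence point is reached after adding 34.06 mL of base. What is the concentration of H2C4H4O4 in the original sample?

0.203 M

n(LiOH) = 0.1488 x 0.03406 = 0.005068 mol.
At the final (second) equivalence point, 2 mol OH^- react per mol H2C4H4O4, so n(H2C4H4O4) = 0.005068 / 2 = 0.002534 mol.
[H2C4H4O4] = 0.002534 / 0.01248 L = 0.203 M.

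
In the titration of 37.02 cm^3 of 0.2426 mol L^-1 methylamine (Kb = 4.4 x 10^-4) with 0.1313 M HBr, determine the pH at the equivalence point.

n(CH3NH2) = 0.2426 x 0.03702 = 0.008981 mol; V(HBr) at equivalence = 0.008981/0.1313 = 0.06840 L.
At equivalence the base is fully converted to CH3NH3+; total volume = 0.1054 L, so [CH3NH3+] = 0.008981/0.1054 = 0.08519 M.
Ka(CH3NH3+) = Kw/Kb = 1.0e-14 / 4.4 x 10^-4 = 2.27e-11.
[H^+] = sqrt(Ka x [CH3NH3+]) = sqrt(2.27e-11 x 0.08519) = 1.39e-6 M.
pH = -log(1.39e-6) = 5.86.

5.86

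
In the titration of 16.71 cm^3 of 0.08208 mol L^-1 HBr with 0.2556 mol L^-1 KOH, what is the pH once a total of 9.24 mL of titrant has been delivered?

n(acid) = 0.08208 x 0.01671 = 0.001372 mol; n(KOH) added = 0.2556 x 0.009240 = 0.002362 mol.
Base is in excess by 0.002362 - 0.001372 = 0.0009902 mol in a total volume of 0.02595 L.
[OH^-] = 0.0009902/0.02595 = 0.03816 M, so pOH = 1.42 and pH = 14.00 - 1.42 = 12.58.

12.58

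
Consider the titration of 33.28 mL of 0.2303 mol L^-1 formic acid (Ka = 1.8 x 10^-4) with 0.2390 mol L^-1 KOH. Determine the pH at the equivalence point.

8.41

n(HCOOH) = 0.2303 x 0.03328 = 0.007664 mol; V(KOH) at equivalence = 0.007664/0.2390 = 0.03207 L.
At equivalence all the acid is converted to HCOO-; total volume = 0.03328 + 0.03207 = 0.06535 L, so [HCOO-] = 0.007664/0.06535 = 0.1173 M.
Kb = Kw/Ka = 1.0e-14 / 1.8 x 10^-4 = 5.56e-11.
[OH^-] = sqrt(Kb x [HCOO-]) = sqrt(5.56e-11 x 0.1173) = 2.55e-6 M.
pOH = 5.59, so pH = 14.00 - 5.59 = 8.41.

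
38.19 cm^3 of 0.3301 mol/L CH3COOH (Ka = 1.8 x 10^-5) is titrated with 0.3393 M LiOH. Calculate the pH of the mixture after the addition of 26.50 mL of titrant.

5.14

Initial n(CH3COOH) = 0.3301 x 0.03819 = 0.01261 mol.
n(LiOH) added = 0.3393 x 0.02650 = 0.008991 mol, converting that many moles of CH3COOH to CH3COO-.
Remaining n(CH3COOH) = 0.003615 mol; n(CH3COO-) = 0.008991 mol.
By Henderson-Hasselbalch, pH = pKa + log([A^-]/[HA]) = 4.74 + log(0.008991/0.003615) = 4.74 + (+0.40) = 5.14.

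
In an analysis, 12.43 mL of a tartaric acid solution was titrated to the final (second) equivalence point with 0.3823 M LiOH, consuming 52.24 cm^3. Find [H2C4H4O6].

n(LiOH) = 0.3823 x 0.05224 = 0.01997 mol.
At the final (second) equivalence point, 2 mol OH^- react per mol H2C4H4O6, so n(H2C4H4O6) = 0.01997 / 2 = 0.009986 mol.
[H2C4H4O6] = 0.009986 / 0.01243 L = 0.803 M.

0.803 M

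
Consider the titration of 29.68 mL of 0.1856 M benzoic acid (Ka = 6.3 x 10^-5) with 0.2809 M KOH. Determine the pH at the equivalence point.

8.62

n(C6H5COOH) = 0.1856 x 0.02968 = 0.005509 mol; V(KOH) at equivalence = 0.005509/0.2809 = 0.01961 L.
At equivalence all the acid is converted to C6H5COO-; total volume = 0.02968 + 0.01961 = 0.04929 L, so [C6H5COO-] = 0.005509/0.04929 = 0.1118 M.
Kb = Kw/Ka = 1.0e-14 / 6.3 x 10^-5 = 1.59e-10.
[OH^-] = sqrt(Kb x [C6H5COO-]) = sqrt(1.59e-10 x 0.1118) = 4.21e-6 M.
pOH = 5.38, so pH = 14.00 - 5.38 = 8.62.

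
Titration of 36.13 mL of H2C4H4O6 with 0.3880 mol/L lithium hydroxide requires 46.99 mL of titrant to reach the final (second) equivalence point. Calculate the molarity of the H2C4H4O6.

0.252 M

n(LiOH) = 0.3880 x 0.04699 = 0.01823 mol.
At the final (second) equivalence point, 2 mol OH^- react per mol H2C4H4O6, so n(H2C4H4O6) = 0.01823 / 2 = 0.009116 mol.
[H2C4H4O6] = 0.009116 / 0.03613 L = 0.252 M.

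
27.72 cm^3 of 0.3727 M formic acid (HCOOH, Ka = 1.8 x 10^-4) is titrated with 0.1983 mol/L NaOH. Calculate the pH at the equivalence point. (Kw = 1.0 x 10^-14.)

n(HCOOH) = 0.3727 x 0.02772 = 0.01033 mol; V(NaOH) at equivalence = 0.01033/0.1983 = 0.05210 L.
At equivalence all the acid is converted to HCOO-; total volume = 0.02772 + 0.05210 = 0.07982 L, so [HCOO-] = 0.01033/0.07982 = 0.1294 M.
Kb = Kw/Ka = 1.0e-14 / 1.8 x 10^-4 = 5.56e-11.
[OH^-] = sqrt(Kb x [HCOO-]) = sqrt(5.56e-11 x 0.1294) = 2.68e-6 M.
pOH = 5.57, so pH = 14.00 - 5.57 = 8.43.

8.43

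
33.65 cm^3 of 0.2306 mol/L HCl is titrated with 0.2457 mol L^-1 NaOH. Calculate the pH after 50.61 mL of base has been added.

n(acid) = 0.2306 x 0.03365 = 0.007760 mol; n(NaOH) added = 0.2457 x 0.05061 = 0.01243 mol.
Base is in excess by 0.01243 - 0.007760 = 0.004675 mol in a total volume of 0.08426 L.
[OH^-] = 0.004675/0.08426 = 0.05549 M, so pOH = 1.26 and pH = 14.00 - 1.26 = 12.74.

12.74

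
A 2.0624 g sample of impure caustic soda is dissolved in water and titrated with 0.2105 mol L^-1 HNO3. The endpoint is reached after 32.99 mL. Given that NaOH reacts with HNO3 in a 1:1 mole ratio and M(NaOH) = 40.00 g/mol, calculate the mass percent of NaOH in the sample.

13.5%

n(HNO3) = 0.2105 x 0.03299 = 0.006944 mol.
n(NaOH) = 0.006944 / 1 = 0.006944 mol.
mass of NaOH = 0.006944 x 40.00 = 0.2778 g.
% purity = 0.2778 / 2.0624 x 100 = 13.5%.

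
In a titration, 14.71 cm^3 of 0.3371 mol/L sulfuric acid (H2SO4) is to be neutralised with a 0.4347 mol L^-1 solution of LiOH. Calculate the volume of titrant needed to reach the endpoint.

n(H2SO4) = 0.3371 mol/L x 0.01471 L = 0.004959 mol.
The neutralisation is 1 H2SO4 : 2 LiOH, so n(LiOH) = 0.004959 x 2/1 = 0.009917 mol.
V(LiOH) = 0.009917 / 0.4347 = 0.02281 L = 22.8 mL.

22.8 mL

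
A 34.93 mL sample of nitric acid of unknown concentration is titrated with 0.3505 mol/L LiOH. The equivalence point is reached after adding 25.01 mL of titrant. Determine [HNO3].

n(LiOH) delivered = 0.3505 x 0.02501 = 0.008766 mol.
For a 1:1 reaction, n(HNO3) = 0.008766 mol.
[HNO3] = 0.008766 mol / 0.03493 L = 0.251 M.

0.251 M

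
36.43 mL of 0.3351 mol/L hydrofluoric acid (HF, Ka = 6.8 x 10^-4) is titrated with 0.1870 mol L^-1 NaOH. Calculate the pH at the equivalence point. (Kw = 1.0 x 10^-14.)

n(HF) = 0.3351 x 0.03643 = 0.01221 mol; V(NaOH) at equivalence = 0.01221/0.1870 = 0.06528 L.
At equivalence all the acid is converted to F-; total volume = 0.03643 + 0.06528 = 0.1017 L, so [F-] = 0.01221/0.1017 = 0.1200 M.
Kb = Kw/Ka = 1.0e-14 / 6.8 x 10^-4 = 1.47e-11.
[OH^-] = sqrt(Kb x [F-]) = sqrt(1.47e-11 x 0.1200) = 1.33e-6 M.
pOH = 5.88, so pH = 14.00 - 5.88 = 8.12.

8.12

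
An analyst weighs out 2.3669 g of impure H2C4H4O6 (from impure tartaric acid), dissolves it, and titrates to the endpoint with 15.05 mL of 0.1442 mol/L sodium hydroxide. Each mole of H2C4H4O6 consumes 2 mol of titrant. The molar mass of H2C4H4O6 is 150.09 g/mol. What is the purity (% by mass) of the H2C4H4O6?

6.88%

n(NaOH) = 0.1442 x 0.01505 = 0.002170 mol.
n(H2C4H4O6) = 0.002170 / 2 = 0.001085 mol.
mass of H2C4H4O6 = 0.001085 x 150.09 = 0.1629 g.
% purity = 0.1629 / 2.3669 x 100 = 6.88%.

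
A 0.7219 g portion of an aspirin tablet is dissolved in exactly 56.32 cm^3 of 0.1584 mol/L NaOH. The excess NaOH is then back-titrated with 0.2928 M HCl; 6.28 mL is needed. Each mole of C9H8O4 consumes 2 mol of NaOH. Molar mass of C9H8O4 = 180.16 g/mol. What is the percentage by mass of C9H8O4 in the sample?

88.4%

Total n(NaOH) added = 0.1584 x 0.05632 = 0.008921 mol.
n(HCl) used = 0.2928 x 0.006280 = 0.001839 mol, which equals the excess n(NaOH).
So n(NaOH) consumed by the sample = 0.008921 - 0.001839 = 0.007082 mol.
n(C9H8O4) = 0.007082 / 2 = 0.003541 mol.
mass C9H8O4 = 0.003541 x 180.16 = 0.6380 g, so %C9H8O4 = 0.6380/0.7219 x 100 = 88.4%.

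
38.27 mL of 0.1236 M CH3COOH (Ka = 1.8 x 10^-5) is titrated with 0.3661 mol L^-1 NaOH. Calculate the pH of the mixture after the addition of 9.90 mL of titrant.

5.26

Initial n(CH3COOH) = 0.1236 x 0.03827 = 0.004730 mol.
n(NaOH) added = 0.3661 x 0.009900 = 0.003624 mol, converting that many moles of CH3COOH to CH3COO-.
Remaining n(CH3COOH) = 0.001106 mol; n(CH3COO-) = 0.003624 mol.
By Henderson-Hasselbalch, pH = pKa + log([A^-]/[HA]) = 4.74 + log(0.003624/0.001106) = 4.74 + (+0.52) = 5.26.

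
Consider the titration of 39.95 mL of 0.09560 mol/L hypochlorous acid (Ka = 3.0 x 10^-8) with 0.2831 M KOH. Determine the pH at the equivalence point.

10.19

n(HClO) = 0.09560 x 0.03995 = 0.003819 mol; V(KOH) at equivalence = 0.003819/0.2831 = 0.01349 L.
At equivalence all the acid is converted to ClO-; total volume = 0.03995 + 0.01349 = 0.05344 L, so [ClO-] = 0.003819/0.05344 = 0.07147 M.
Kb = Kw/Ka = 1.0e-14 / 3.0 x 10^-8 = 3.33e-7.
[OH^-] = sqrt(Kb x [ClO-]) = sqrt(3.33e-7 x 0.07147) = 0.000154 M.
pOH = 3.81, so pH = 14.00 - 3.81 = 10.19.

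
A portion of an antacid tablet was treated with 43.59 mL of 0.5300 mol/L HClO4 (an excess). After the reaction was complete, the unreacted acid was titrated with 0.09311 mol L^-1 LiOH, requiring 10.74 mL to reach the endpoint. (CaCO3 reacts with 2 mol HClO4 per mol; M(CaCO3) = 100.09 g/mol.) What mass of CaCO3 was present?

Total n(HClO4) added = 0.5300 x 0.04359 = 0.02310 mol.
n(LiOH) used = 0.09311 x 0.01074 = 0.001000 mol, which equals the excess n(HClO4).
So n(HClO4) consumed by the sample = 0.02310 - 0.001000 = 0.02210 mol.
n(CaCO3) = 0.02210 / 2 = 0.01105 mol.
mass = 0.01105 mol x 100.09 g/mol = 1.11 g.

1.11 g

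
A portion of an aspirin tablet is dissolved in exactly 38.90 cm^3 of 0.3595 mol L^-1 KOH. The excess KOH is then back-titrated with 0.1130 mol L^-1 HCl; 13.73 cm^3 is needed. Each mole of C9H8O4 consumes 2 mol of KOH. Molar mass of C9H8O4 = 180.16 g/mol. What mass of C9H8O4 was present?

Total n(KOH) added = 0.3595 x 0.03890 = 0.01398 mol.
n(HCl) used = 0.1130 x 0.01373 = 0.001551 mol, which equals the excess n(KOH).
So n(KOH) consumed by the sample = 0.01398 - 0.001551 = 0.01243 mol.
n(C9H8O4) = 0.01243 / 2 = 0.006217 mol.
mass = 0.006217 mol x 180.16 g/mol = 1.12 g.

1.12 g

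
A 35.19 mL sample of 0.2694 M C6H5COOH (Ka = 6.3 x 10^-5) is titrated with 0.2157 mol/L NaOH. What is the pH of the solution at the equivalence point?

n(C6H5COOH) = 0.2694 x 0.03519 = 0.009480 mol; V(NaOH) at equivalence = 0.009480/0.2157 = 0.04395 L.
At equivalence all the acid is converted to C6H5COO-; total volume = 0.03519 + 0.04395 = 0.07914 L, so [C6H5COO-] = 0.009480/0.07914 = 0.1198 M.
Kb = Kw/Ka = 1.0e-14 / 6.3 x 10^-5 = 1.59e-10.
[OH^-] = sqrt(Kb x [C6H5COO-]) = sqrt(1.59e-10 x 0.1198) = 4.36e-6 M.
pOH = 5.36, so pH = 14.00 - 5.36 = 8.64.

8.64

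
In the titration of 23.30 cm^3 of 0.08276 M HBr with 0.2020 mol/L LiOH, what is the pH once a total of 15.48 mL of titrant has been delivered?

n(acid) = 0.08276 x 0.02330 = 0.001928 mol; n(LiOH) added = 0.2020 x 0.01548 = 0.003127 mol.
Base is in excess by 0.003127 - 0.001928 = 0.001199 mol in a total volume of 0.03878 L.
[OH^-] = 0.001199/0.03878 = 0.03091 M, so pOH = 1.51 and pH = 14.00 - 1.51 = 12.49.

12.49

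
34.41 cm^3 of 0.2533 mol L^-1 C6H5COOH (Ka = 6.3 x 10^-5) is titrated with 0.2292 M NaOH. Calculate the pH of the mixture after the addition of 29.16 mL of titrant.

4.72

Initial n(C6H5COOH) = 0.2533 x 0.03441 = 0.008716 mol.
n(NaOH) added = 0.2292 x 0.02916 = 0.006683 mol, converting that many moles of C6H5COOH to C6H5COO-.
Remaining n(C6H5COOH) = 0.002033 mol; n(C6H5COO-) = 0.006683 mol.
By Henderson-Hasselbalch, pH = pKa + log([A^-]/[HA]) = 4.20 + log(0.006683/0.002033) = 4.20 + (+0.52) = 4.72.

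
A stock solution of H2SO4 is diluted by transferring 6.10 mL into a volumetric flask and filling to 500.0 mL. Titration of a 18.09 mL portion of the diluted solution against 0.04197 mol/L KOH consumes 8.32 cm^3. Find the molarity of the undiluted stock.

n(KOH) = 0.04197 x 0.008320 = 0.0003492 mol.
n(H2SO4) in the aliquot = 0.0003492 x 1/2 = 0.0001746 mol.
[diluted H2SO4] = 0.0001746 / 0.01809 = 0.009651 M.
Dilution factor = 500.0/6.100 = 81.97, so [stock] = 0.009651 x 81.97 = 0.791 M.

0.791 M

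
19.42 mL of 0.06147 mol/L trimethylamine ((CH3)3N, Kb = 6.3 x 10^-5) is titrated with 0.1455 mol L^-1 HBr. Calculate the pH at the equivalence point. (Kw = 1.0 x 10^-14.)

n((CH3)3N) = 0.06147 x 0.01942 = 0.001194 mol; V(HBr) at equivalence = 0.001194/0.1455 = 0.008204 L.
At equivalence the base is fully converted to (CH3)3NH+; total volume = 0.02762 L, so [(CH3)3NH+] = 0.001194/0.02762 = 0.04321 M.
Ka((CH3)3NH+) = Kw/Kb = 1.0e-14 / 6.3 x 10^-5 = 1.59e-10.
[H^+] = sqrt(Ka x [(CH3)3NH+]) = sqrt(1.59e-10 x 0.04321) = 2.62e-6 M.
pH = -log(2.62e-6) = 5.58.

5.58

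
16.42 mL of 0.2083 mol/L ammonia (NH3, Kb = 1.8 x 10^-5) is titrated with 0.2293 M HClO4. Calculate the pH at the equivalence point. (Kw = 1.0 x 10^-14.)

5.11

n(NH3) = 0.2083 x 0.01642 = 0.003420 mol; V(HClO4) at equivalence = 0.003420/0.2293 = 0.01492 L.
At equivalence the base is fully converted to NH4+; total volume = 0.03134 L, so [NH4+] = 0.003420/0.03134 = 0.1091 M.
Ka(NH4+) = Kw/Kb = 1.0e-14 / 1.8 x 10^-5 = 5.56e-10.
[H^+] = sqrt(Ka x [NH4+]) = sqrt(5.56e-10 x 0.1091) = 7.79e-6 M.
pH = -log(7.79e-6) = 5.11.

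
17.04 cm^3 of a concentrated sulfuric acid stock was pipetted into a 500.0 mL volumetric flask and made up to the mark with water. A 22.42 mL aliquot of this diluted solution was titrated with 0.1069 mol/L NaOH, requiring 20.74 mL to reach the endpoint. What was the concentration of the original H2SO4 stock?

n(NaOH) = 0.1069 x 0.02074 = 0.002217 mol.
n(H2SO4) in the aliquot = 0.002217 x 1/2 = 0.001109 mol.
[diluted H2SO4] = 0.001109 / 0.02242 = 0.04944 M.
Dilution factor = 500.0/17.04 = 29.34, so [stock] = 0.04944 x 29.34 = 1.45 M.

1.45 M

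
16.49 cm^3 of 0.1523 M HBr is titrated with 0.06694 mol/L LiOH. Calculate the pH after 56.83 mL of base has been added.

n(acid) = 0.1523 x 0.01649 = 0.002511 mol; n(LiOH) added = 0.06694 x 0.05683 = 0.003804 mol.
Base is in excess by 0.003804 - 0.002511 = 0.001293 mol in a total volume of 0.07332 L.
[OH^-] = 0.001293/0.07332 = 0.01763 M, so pOH = 1.75 and pH = 14.00 - 1.75 = 12.25.

12.25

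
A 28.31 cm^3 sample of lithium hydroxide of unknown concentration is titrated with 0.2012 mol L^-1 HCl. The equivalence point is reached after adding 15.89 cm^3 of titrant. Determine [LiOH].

0.113 M

n(HCl) delivered = 0.2012 x 0.01589 = 0.003197 mol.
For a 1:1 reaction, n(LiOH) = 0.003197 mol.
[LiOH] = 0.003197 mol / 0.02831 L = 0.113 M.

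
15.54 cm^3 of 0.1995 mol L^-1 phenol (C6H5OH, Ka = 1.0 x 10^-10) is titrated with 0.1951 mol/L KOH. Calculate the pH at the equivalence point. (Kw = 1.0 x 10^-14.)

11.50

n(C6H5OH) = 0.1995 x 0.01554 = 0.003100 mol; V(KOH) at equivalence = 0.003100/0.1951 = 0.01589 L.
At equivalence all the acid is converted to C6H5O-; total volume = 0.01554 + 0.01589 = 0.03143 L, so [C6H5O-] = 0.003100/0.03143 = 0.09864 M.
Kb = Kw/Ka = 1.0e-14 / 1.0 x 10^-10 = 0.000100.
[OH^-] = sqrt(Kb x [C6H5O-]) = sqrt(0.000100 x 0.09864) = 0.00314 M.
pOH = 2.50, so pH = 14.00 - 2.50 = 11.50.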